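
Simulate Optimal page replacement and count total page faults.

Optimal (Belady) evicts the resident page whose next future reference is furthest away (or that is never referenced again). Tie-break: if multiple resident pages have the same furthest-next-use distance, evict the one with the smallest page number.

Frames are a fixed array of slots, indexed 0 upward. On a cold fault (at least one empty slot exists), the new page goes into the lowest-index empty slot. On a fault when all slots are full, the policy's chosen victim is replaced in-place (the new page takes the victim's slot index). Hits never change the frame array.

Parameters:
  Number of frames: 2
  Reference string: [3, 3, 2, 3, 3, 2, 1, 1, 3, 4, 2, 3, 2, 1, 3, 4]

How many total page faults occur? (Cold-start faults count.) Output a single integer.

Answer: 7

Derivation:
Step 0: ref 3 → FAULT, frames=[3,-]
Step 1: ref 3 → HIT, frames=[3,-]
Step 2: ref 2 → FAULT, frames=[3,2]
Step 3: ref 3 → HIT, frames=[3,2]
Step 4: ref 3 → HIT, frames=[3,2]
Step 5: ref 2 → HIT, frames=[3,2]
Step 6: ref 1 → FAULT (evict 2), frames=[3,1]
Step 7: ref 1 → HIT, frames=[3,1]
Step 8: ref 3 → HIT, frames=[3,1]
Step 9: ref 4 → FAULT (evict 1), frames=[3,4]
Step 10: ref 2 → FAULT (evict 4), frames=[3,2]
Step 11: ref 3 → HIT, frames=[3,2]
Step 12: ref 2 → HIT, frames=[3,2]
Step 13: ref 1 → FAULT (evict 2), frames=[3,1]
Step 14: ref 3 → HIT, frames=[3,1]
Step 15: ref 4 → FAULT (evict 1), frames=[3,4]
Total faults: 7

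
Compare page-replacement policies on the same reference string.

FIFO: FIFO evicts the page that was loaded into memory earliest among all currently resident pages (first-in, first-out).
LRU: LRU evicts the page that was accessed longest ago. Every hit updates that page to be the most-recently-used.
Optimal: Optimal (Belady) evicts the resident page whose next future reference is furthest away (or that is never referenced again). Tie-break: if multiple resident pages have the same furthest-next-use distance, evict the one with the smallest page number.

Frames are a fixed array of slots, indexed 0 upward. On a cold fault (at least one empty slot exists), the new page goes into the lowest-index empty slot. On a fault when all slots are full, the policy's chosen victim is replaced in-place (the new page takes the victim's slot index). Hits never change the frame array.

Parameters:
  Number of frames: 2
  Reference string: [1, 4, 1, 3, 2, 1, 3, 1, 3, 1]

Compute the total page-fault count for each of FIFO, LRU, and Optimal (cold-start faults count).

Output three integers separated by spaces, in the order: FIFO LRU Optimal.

Answer: 6 6 5

Derivation:
--- FIFO ---
  step 0: ref 1 -> FAULT, frames=[1,-] (faults so far: 1)
  step 1: ref 4 -> FAULT, frames=[1,4] (faults so far: 2)
  step 2: ref 1 -> HIT, frames=[1,4] (faults so far: 2)
  step 3: ref 3 -> FAULT, evict 1, frames=[3,4] (faults so far: 3)
  step 4: ref 2 -> FAULT, evict 4, frames=[3,2] (faults so far: 4)
  step 5: ref 1 -> FAULT, evict 3, frames=[1,2] (faults so far: 5)
  step 6: ref 3 -> FAULT, evict 2, frames=[1,3] (faults so far: 6)
  step 7: ref 1 -> HIT, frames=[1,3] (faults so far: 6)
  step 8: ref 3 -> HIT, frames=[1,3] (faults so far: 6)
  step 9: ref 1 -> HIT, frames=[1,3] (faults so far: 6)
  FIFO total faults: 6
--- LRU ---
  step 0: ref 1 -> FAULT, frames=[1,-] (faults so far: 1)
  step 1: ref 4 -> FAULT, frames=[1,4] (faults so far: 2)
  step 2: ref 1 -> HIT, frames=[1,4] (faults so far: 2)
  step 3: ref 3 -> FAULT, evict 4, frames=[1,3] (faults so far: 3)
  step 4: ref 2 -> FAULT, evict 1, frames=[2,3] (faults so far: 4)
  step 5: ref 1 -> FAULT, evict 3, frames=[2,1] (faults so far: 5)
  step 6: ref 3 -> FAULT, evict 2, frames=[3,1] (faults so far: 6)
  step 7: ref 1 -> HIT, frames=[3,1] (faults so far: 6)
  step 8: ref 3 -> HIT, frames=[3,1] (faults so far: 6)
  step 9: ref 1 -> HIT, frames=[3,1] (faults so far: 6)
  LRU total faults: 6
--- Optimal ---
  step 0: ref 1 -> FAULT, frames=[1,-] (faults so far: 1)
  step 1: ref 4 -> FAULT, frames=[1,4] (faults so far: 2)
  step 2: ref 1 -> HIT, frames=[1,4] (faults so far: 2)
  step 3: ref 3 -> FAULT, evict 4, frames=[1,3] (faults so far: 3)
  step 4: ref 2 -> FAULT, evict 3, frames=[1,2] (faults so far: 4)
  step 5: ref 1 -> HIT, frames=[1,2] (faults so far: 4)
  step 6: ref 3 -> FAULT, evict 2, frames=[1,3] (faults so far: 5)
  step 7: ref 1 -> HIT, frames=[1,3] (faults so far: 5)
  step 8: ref 3 -> HIT, frames=[1,3] (faults so far: 5)
  step 9: ref 1 -> HIT, frames=[1,3] (faults so far: 5)
  Optimal total faults: 5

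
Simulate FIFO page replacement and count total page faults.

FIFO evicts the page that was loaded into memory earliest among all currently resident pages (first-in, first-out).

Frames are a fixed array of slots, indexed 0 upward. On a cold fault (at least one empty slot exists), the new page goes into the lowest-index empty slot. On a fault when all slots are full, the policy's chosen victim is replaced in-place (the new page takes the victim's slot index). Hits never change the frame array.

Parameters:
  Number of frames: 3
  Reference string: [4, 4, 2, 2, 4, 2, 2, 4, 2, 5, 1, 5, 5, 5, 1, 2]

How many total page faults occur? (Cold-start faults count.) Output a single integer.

Step 0: ref 4 → FAULT, frames=[4,-,-]
Step 1: ref 4 → HIT, frames=[4,-,-]
Step 2: ref 2 → FAULT, frames=[4,2,-]
Step 3: ref 2 → HIT, frames=[4,2,-]
Step 4: ref 4 → HIT, frames=[4,2,-]
Step 5: ref 2 → HIT, frames=[4,2,-]
Step 6: ref 2 → HIT, frames=[4,2,-]
Step 7: ref 4 → HIT, frames=[4,2,-]
Step 8: ref 2 → HIT, frames=[4,2,-]
Step 9: ref 5 → FAULT, frames=[4,2,5]
Step 10: ref 1 → FAULT (evict 4), frames=[1,2,5]
Step 11: ref 5 → HIT, frames=[1,2,5]
Step 12: ref 5 → HIT, frames=[1,2,5]
Step 13: ref 5 → HIT, frames=[1,2,5]
Step 14: ref 1 → HIT, frames=[1,2,5]
Step 15: ref 2 → HIT, frames=[1,2,5]
Total faults: 4

Answer: 4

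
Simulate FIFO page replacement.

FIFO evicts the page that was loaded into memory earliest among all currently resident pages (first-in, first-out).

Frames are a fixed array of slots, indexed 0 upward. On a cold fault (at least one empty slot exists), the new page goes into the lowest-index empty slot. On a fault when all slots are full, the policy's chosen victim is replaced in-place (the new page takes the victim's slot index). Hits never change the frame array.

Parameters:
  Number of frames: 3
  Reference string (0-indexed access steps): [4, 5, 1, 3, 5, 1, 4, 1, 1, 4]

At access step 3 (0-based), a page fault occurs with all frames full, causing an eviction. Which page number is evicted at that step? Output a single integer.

Answer: 4

Derivation:
Step 0: ref 4 -> FAULT, frames=[4,-,-]
Step 1: ref 5 -> FAULT, frames=[4,5,-]
Step 2: ref 1 -> FAULT, frames=[4,5,1]
Step 3: ref 3 -> FAULT, evict 4, frames=[3,5,1]
At step 3: evicted page 4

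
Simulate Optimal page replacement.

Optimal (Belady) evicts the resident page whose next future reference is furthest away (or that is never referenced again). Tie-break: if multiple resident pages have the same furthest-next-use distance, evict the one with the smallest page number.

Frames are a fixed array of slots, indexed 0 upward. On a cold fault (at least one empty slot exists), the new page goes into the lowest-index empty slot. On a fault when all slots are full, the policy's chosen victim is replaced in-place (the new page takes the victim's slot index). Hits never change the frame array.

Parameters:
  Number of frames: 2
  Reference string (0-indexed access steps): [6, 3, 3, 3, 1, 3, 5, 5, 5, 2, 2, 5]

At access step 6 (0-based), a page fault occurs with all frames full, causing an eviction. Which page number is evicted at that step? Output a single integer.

Answer: 1

Derivation:
Step 0: ref 6 -> FAULT, frames=[6,-]
Step 1: ref 3 -> FAULT, frames=[6,3]
Step 2: ref 3 -> HIT, frames=[6,3]
Step 3: ref 3 -> HIT, frames=[6,3]
Step 4: ref 1 -> FAULT, evict 6, frames=[1,3]
Step 5: ref 3 -> HIT, frames=[1,3]
Step 6: ref 5 -> FAULT, evict 1, frames=[5,3]
At step 6: evicted page 1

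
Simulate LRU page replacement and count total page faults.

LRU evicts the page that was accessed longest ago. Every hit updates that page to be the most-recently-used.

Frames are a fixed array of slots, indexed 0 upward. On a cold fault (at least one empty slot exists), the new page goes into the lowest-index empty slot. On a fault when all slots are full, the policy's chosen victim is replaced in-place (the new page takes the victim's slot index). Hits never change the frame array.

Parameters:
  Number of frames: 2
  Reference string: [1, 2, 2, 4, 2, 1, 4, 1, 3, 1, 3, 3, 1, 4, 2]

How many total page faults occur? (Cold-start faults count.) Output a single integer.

Answer: 8

Derivation:
Step 0: ref 1 → FAULT, frames=[1,-]
Step 1: ref 2 → FAULT, frames=[1,2]
Step 2: ref 2 → HIT, frames=[1,2]
Step 3: ref 4 → FAULT (evict 1), frames=[4,2]
Step 4: ref 2 → HIT, frames=[4,2]
Step 5: ref 1 → FAULT (evict 4), frames=[1,2]
Step 6: ref 4 → FAULT (evict 2), frames=[1,4]
Step 7: ref 1 → HIT, frames=[1,4]
Step 8: ref 3 → FAULT (evict 4), frames=[1,3]
Step 9: ref 1 → HIT, frames=[1,3]
Step 10: ref 3 → HIT, frames=[1,3]
Step 11: ref 3 → HIT, frames=[1,3]
Step 12: ref 1 → HIT, frames=[1,3]
Step 13: ref 4 → FAULT (evict 3), frames=[1,4]
Step 14: ref 2 → FAULT (evict 1), frames=[2,4]
Total faults: 8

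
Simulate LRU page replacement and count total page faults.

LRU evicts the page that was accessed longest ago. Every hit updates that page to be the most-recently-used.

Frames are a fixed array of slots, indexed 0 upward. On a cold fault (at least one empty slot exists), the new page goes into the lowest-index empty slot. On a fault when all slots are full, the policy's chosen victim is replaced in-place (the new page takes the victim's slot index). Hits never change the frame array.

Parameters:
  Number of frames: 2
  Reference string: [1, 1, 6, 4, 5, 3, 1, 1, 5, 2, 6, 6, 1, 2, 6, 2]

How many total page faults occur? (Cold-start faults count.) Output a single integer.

Answer: 12

Derivation:
Step 0: ref 1 → FAULT, frames=[1,-]
Step 1: ref 1 → HIT, frames=[1,-]
Step 2: ref 6 → FAULT, frames=[1,6]
Step 3: ref 4 → FAULT (evict 1), frames=[4,6]
Step 4: ref 5 → FAULT (evict 6), frames=[4,5]
Step 5: ref 3 → FAULT (evict 4), frames=[3,5]
Step 6: ref 1 → FAULT (evict 5), frames=[3,1]
Step 7: ref 1 → HIT, frames=[3,1]
Step 8: ref 5 → FAULT (evict 3), frames=[5,1]
Step 9: ref 2 → FAULT (evict 1), frames=[5,2]
Step 10: ref 6 → FAULT (evict 5), frames=[6,2]
Step 11: ref 6 → HIT, frames=[6,2]
Step 12: ref 1 → FAULT (evict 2), frames=[6,1]
Step 13: ref 2 → FAULT (evict 6), frames=[2,1]
Step 14: ref 6 → FAULT (evict 1), frames=[2,6]
Step 15: ref 2 → HIT, frames=[2,6]
Total faults: 12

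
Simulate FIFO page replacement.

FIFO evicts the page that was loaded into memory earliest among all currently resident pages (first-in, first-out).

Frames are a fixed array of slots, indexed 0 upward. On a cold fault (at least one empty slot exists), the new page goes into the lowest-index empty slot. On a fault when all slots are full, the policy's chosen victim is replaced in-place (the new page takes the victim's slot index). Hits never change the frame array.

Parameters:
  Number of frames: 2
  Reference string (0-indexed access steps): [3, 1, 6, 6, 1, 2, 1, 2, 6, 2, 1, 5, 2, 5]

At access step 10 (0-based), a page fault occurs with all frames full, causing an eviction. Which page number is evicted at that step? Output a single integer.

Answer: 6

Derivation:
Step 0: ref 3 -> FAULT, frames=[3,-]
Step 1: ref 1 -> FAULT, frames=[3,1]
Step 2: ref 6 -> FAULT, evict 3, frames=[6,1]
Step 3: ref 6 -> HIT, frames=[6,1]
Step 4: ref 1 -> HIT, frames=[6,1]
Step 5: ref 2 -> FAULT, evict 1, frames=[6,2]
Step 6: ref 1 -> FAULT, evict 6, frames=[1,2]
Step 7: ref 2 -> HIT, frames=[1,2]
Step 8: ref 6 -> FAULT, evict 2, frames=[1,6]
Step 9: ref 2 -> FAULT, evict 1, frames=[2,6]
Step 10: ref 1 -> FAULT, evict 6, frames=[2,1]
At step 10: evicted page 6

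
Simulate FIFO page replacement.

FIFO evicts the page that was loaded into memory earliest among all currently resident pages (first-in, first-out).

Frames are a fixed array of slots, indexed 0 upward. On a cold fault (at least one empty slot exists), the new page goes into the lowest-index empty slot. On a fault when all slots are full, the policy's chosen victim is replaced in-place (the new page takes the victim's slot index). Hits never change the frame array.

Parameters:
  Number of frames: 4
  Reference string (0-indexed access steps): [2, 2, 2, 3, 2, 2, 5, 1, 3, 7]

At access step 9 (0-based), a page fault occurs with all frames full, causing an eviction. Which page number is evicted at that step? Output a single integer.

Answer: 2

Derivation:
Step 0: ref 2 -> FAULT, frames=[2,-,-,-]
Step 1: ref 2 -> HIT, frames=[2,-,-,-]
Step 2: ref 2 -> HIT, frames=[2,-,-,-]
Step 3: ref 3 -> FAULT, frames=[2,3,-,-]
Step 4: ref 2 -> HIT, frames=[2,3,-,-]
Step 5: ref 2 -> HIT, frames=[2,3,-,-]
Step 6: ref 5 -> FAULT, frames=[2,3,5,-]
Step 7: ref 1 -> FAULT, frames=[2,3,5,1]
Step 8: ref 3 -> HIT, frames=[2,3,5,1]
Step 9: ref 7 -> FAULT, evict 2, frames=[7,3,5,1]
At step 9: evicted page 2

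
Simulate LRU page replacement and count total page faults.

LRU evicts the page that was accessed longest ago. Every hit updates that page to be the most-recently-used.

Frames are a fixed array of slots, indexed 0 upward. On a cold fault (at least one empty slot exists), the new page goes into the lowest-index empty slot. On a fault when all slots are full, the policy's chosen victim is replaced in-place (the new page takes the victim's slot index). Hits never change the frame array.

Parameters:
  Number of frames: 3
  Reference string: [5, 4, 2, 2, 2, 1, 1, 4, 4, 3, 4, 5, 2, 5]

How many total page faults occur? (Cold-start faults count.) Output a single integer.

Answer: 7

Derivation:
Step 0: ref 5 → FAULT, frames=[5,-,-]
Step 1: ref 4 → FAULT, frames=[5,4,-]
Step 2: ref 2 → FAULT, frames=[5,4,2]
Step 3: ref 2 → HIT, frames=[5,4,2]
Step 4: ref 2 → HIT, frames=[5,4,2]
Step 5: ref 1 → FAULT (evict 5), frames=[1,4,2]
Step 6: ref 1 → HIT, frames=[1,4,2]
Step 7: ref 4 → HIT, frames=[1,4,2]
Step 8: ref 4 → HIT, frames=[1,4,2]
Step 9: ref 3 → FAULT (evict 2), frames=[1,4,3]
Step 10: ref 4 → HIT, frames=[1,4,3]
Step 11: ref 5 → FAULT (evict 1), frames=[5,4,3]
Step 12: ref 2 → FAULT (evict 3), frames=[5,4,2]
Step 13: ref 5 → HIT, frames=[5,4,2]
Total faults: 7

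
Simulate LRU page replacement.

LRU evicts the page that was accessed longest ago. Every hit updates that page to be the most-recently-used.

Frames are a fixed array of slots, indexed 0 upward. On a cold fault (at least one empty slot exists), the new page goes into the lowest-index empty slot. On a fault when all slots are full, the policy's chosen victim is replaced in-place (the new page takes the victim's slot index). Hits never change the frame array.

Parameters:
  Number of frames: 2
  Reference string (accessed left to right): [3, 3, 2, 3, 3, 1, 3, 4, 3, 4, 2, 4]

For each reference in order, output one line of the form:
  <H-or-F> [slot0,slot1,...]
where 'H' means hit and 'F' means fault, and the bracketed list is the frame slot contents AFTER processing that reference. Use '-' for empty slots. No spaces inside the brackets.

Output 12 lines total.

F [3,-]
H [3,-]
F [3,2]
H [3,2]
H [3,2]
F [3,1]
H [3,1]
F [3,4]
H [3,4]
H [3,4]
F [2,4]
H [2,4]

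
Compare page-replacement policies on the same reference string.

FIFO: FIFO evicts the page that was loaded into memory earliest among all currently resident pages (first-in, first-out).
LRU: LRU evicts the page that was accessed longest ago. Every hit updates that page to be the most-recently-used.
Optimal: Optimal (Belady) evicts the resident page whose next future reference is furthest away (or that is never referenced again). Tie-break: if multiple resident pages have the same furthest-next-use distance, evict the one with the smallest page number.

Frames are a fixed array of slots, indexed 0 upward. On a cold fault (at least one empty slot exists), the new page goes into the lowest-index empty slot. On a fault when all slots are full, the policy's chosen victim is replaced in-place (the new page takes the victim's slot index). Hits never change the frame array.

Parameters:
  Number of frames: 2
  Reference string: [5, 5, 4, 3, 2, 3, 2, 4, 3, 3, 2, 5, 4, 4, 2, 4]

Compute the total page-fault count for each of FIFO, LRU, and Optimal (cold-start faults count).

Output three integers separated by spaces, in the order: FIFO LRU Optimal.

Answer: 10 10 8

Derivation:
--- FIFO ---
  step 0: ref 5 -> FAULT, frames=[5,-] (faults so far: 1)
  step 1: ref 5 -> HIT, frames=[5,-] (faults so far: 1)
  step 2: ref 4 -> FAULT, frames=[5,4] (faults so far: 2)
  step 3: ref 3 -> FAULT, evict 5, frames=[3,4] (faults so far: 3)
  step 4: ref 2 -> FAULT, evict 4, frames=[3,2] (faults so far: 4)
  step 5: ref 3 -> HIT, frames=[3,2] (faults so far: 4)
  step 6: ref 2 -> HIT, frames=[3,2] (faults so far: 4)
  step 7: ref 4 -> FAULT, evict 3, frames=[4,2] (faults so far: 5)
  step 8: ref 3 -> FAULT, evict 2, frames=[4,3] (faults so far: 6)
  step 9: ref 3 -> HIT, frames=[4,3] (faults so far: 6)
  step 10: ref 2 -> FAULT, evict 4, frames=[2,3] (faults so far: 7)
  step 11: ref 5 -> FAULT, evict 3, frames=[2,5] (faults so far: 8)
  step 12: ref 4 -> FAULT, evict 2, frames=[4,5] (faults so far: 9)
  step 13: ref 4 -> HIT, frames=[4,5] (faults so far: 9)
  step 14: ref 2 -> FAULT, evict 5, frames=[4,2] (faults so far: 10)
  step 15: ref 4 -> HIT, frames=[4,2] (faults so far: 10)
  FIFO total faults: 10
--- LRU ---
  step 0: ref 5 -> FAULT, frames=[5,-] (faults so far: 1)
  step 1: ref 5 -> HIT, frames=[5,-] (faults so far: 1)
  step 2: ref 4 -> FAULT, frames=[5,4] (faults so far: 2)
  step 3: ref 3 -> FAULT, evict 5, frames=[3,4] (faults so far: 3)
  step 4: ref 2 -> FAULT, evict 4, frames=[3,2] (faults so far: 4)
  step 5: ref 3 -> HIT, frames=[3,2] (faults so far: 4)
  step 6: ref 2 -> HIT, frames=[3,2] (faults so far: 4)
  step 7: ref 4 -> FAULT, evict 3, frames=[4,2] (faults so far: 5)
  step 8: ref 3 -> FAULT, evict 2, frames=[4,3] (faults so far: 6)
  step 9: ref 3 -> HIT, frames=[4,3] (faults so far: 6)
  step 10: ref 2 -> FAULT, evict 4, frames=[2,3] (faults so far: 7)
  step 11: ref 5 -> FAULT, evict 3, frames=[2,5] (faults so far: 8)
  step 12: ref 4 -> FAULT, evict 2, frames=[4,5] (faults so far: 9)
  step 13: ref 4 -> HIT, frames=[4,5] (faults so far: 9)
  step 14: ref 2 -> FAULT, evict 5, frames=[4,2] (faults so far: 10)
  step 15: ref 4 -> HIT, frames=[4,2] (faults so far: 10)
  LRU total faults: 10
--- Optimal ---
  step 0: ref 5 -> FAULT, frames=[5,-] (faults so far: 1)
  step 1: ref 5 -> HIT, frames=[5,-] (faults so far: 1)
  step 2: ref 4 -> FAULT, frames=[5,4] (faults so far: 2)
  step 3: ref 3 -> FAULT, evict 5, frames=[3,4] (faults so far: 3)
  step 4: ref 2 -> FAULT, evict 4, frames=[3,2] (faults so far: 4)
  step 5: ref 3 -> HIT, frames=[3,2] (faults so far: 4)
  step 6: ref 2 -> HIT, frames=[3,2] (faults so far: 4)
  step 7: ref 4 -> FAULT, evict 2, frames=[3,4] (faults so far: 5)
  step 8: ref 3 -> HIT, frames=[3,4] (faults so far: 5)
  step 9: ref 3 -> HIT, frames=[3,4] (faults so far: 5)
  step 10: ref 2 -> FAULT, evict 3, frames=[2,4] (faults so far: 6)
  step 11: ref 5 -> FAULT, evict 2, frames=[5,4] (faults so far: 7)
  step 12: ref 4 -> HIT, frames=[5,4] (faults so far: 7)
  step 13: ref 4 -> HIT, frames=[5,4] (faults so far: 7)
  step 14: ref 2 -> FAULT, evict 5, frames=[2,4] (faults so far: 8)
  step 15: ref 4 -> HIT, frames=[2,4] (faults so far: 8)
  Optimal total faults: 8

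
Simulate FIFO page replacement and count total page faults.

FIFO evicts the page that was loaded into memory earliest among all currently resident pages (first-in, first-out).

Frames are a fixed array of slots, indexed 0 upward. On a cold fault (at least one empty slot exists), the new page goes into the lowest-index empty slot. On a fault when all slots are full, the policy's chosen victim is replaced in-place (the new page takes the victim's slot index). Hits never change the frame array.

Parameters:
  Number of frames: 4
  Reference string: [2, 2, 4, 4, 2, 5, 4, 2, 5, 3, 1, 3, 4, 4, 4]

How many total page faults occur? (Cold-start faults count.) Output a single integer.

Step 0: ref 2 → FAULT, frames=[2,-,-,-]
Step 1: ref 2 → HIT, frames=[2,-,-,-]
Step 2: ref 4 → FAULT, frames=[2,4,-,-]
Step 3: ref 4 → HIT, frames=[2,4,-,-]
Step 4: ref 2 → HIT, frames=[2,4,-,-]
Step 5: ref 5 → FAULT, frames=[2,4,5,-]
Step 6: ref 4 → HIT, frames=[2,4,5,-]
Step 7: ref 2 → HIT, frames=[2,4,5,-]
Step 8: ref 5 → HIT, frames=[2,4,5,-]
Step 9: ref 3 → FAULT, frames=[2,4,5,3]
Step 10: ref 1 → FAULT (evict 2), frames=[1,4,5,3]
Step 11: ref 3 → HIT, frames=[1,4,5,3]
Step 12: ref 4 → HIT, frames=[1,4,5,3]
Step 13: ref 4 → HIT, frames=[1,4,5,3]
Step 14: ref 4 → HIT, frames=[1,4,5,3]
Total faults: 5

Answer: 5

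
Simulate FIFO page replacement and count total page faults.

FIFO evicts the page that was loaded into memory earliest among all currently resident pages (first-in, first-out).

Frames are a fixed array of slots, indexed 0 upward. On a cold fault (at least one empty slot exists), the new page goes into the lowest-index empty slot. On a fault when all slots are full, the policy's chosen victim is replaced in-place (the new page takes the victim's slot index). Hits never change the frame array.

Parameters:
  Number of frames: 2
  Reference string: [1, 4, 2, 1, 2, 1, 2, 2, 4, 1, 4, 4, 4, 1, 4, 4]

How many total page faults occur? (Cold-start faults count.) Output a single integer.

Answer: 5

Derivation:
Step 0: ref 1 → FAULT, frames=[1,-]
Step 1: ref 4 → FAULT, frames=[1,4]
Step 2: ref 2 → FAULT (evict 1), frames=[2,4]
Step 3: ref 1 → FAULT (evict 4), frames=[2,1]
Step 4: ref 2 → HIT, frames=[2,1]
Step 5: ref 1 → HIT, frames=[2,1]
Step 6: ref 2 → HIT, frames=[2,1]
Step 7: ref 2 → HIT, frames=[2,1]
Step 8: ref 4 → FAULT (evict 2), frames=[4,1]
Step 9: ref 1 → HIT, frames=[4,1]
Step 10: ref 4 → HIT, frames=[4,1]
Step 11: ref 4 → HIT, frames=[4,1]
Step 12: ref 4 → HIT, frames=[4,1]
Step 13: ref 1 → HIT, frames=[4,1]
Step 14: ref 4 → HIT, frames=[4,1]
Step 15: ref 4 → HIT, frames=[4,1]
Total faults: 5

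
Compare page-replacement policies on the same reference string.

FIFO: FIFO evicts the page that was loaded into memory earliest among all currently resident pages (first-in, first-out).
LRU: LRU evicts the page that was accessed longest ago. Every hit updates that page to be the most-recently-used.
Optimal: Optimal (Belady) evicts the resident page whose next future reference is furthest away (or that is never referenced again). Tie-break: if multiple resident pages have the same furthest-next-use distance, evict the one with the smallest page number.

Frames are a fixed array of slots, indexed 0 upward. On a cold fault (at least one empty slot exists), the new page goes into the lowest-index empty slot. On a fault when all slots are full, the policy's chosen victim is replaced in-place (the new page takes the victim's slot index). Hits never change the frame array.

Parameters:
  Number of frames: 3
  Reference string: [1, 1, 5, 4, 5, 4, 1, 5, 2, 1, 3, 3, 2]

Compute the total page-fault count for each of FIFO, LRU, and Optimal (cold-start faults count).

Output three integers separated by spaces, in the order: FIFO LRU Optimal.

--- FIFO ---
  step 0: ref 1 -> FAULT, frames=[1,-,-] (faults so far: 1)
  step 1: ref 1 -> HIT, frames=[1,-,-] (faults so far: 1)
  step 2: ref 5 -> FAULT, frames=[1,5,-] (faults so far: 2)
  step 3: ref 4 -> FAULT, frames=[1,5,4] (faults so far: 3)
  step 4: ref 5 -> HIT, frames=[1,5,4] (faults so far: 3)
  step 5: ref 4 -> HIT, frames=[1,5,4] (faults so far: 3)
  step 6: ref 1 -> HIT, frames=[1,5,4] (faults so far: 3)
  step 7: ref 5 -> HIT, frames=[1,5,4] (faults so far: 3)
  step 8: ref 2 -> FAULT, evict 1, frames=[2,5,4] (faults so far: 4)
  step 9: ref 1 -> FAULT, evict 5, frames=[2,1,4] (faults so far: 5)
  step 10: ref 3 -> FAULT, evict 4, frames=[2,1,3] (faults so far: 6)
  step 11: ref 3 -> HIT, frames=[2,1,3] (faults so far: 6)
  step 12: ref 2 -> HIT, frames=[2,1,3] (faults so far: 6)
  FIFO total faults: 6
--- LRU ---
  step 0: ref 1 -> FAULT, frames=[1,-,-] (faults so far: 1)
  step 1: ref 1 -> HIT, frames=[1,-,-] (faults so far: 1)
  step 2: ref 5 -> FAULT, frames=[1,5,-] (faults so far: 2)
  step 3: ref 4 -> FAULT, frames=[1,5,4] (faults so far: 3)
  step 4: ref 5 -> HIT, frames=[1,5,4] (faults so far: 3)
  step 5: ref 4 -> HIT, frames=[1,5,4] (faults so far: 3)
  step 6: ref 1 -> HIT, frames=[1,5,4] (faults so far: 3)
  step 7: ref 5 -> HIT, frames=[1,5,4] (faults so far: 3)
  step 8: ref 2 -> FAULT, evict 4, frames=[1,5,2] (faults so far: 4)
  step 9: ref 1 -> HIT, frames=[1,5,2] (faults so far: 4)
  step 10: ref 3 -> FAULT, evict 5, frames=[1,3,2] (faults so far: 5)
  step 11: ref 3 -> HIT, frames=[1,3,2] (faults so far: 5)
  step 12: ref 2 -> HIT, frames=[1,3,2] (faults so far: 5)
  LRU total faults: 5
--- Optimal ---
  step 0: ref 1 -> FAULT, frames=[1,-,-] (faults so far: 1)
  step 1: ref 1 -> HIT, frames=[1,-,-] (faults so far: 1)
  step 2: ref 5 -> FAULT, frames=[1,5,-] (faults so far: 2)
  step 3: ref 4 -> FAULT, frames=[1,5,4] (faults so far: 3)
  step 4: ref 5 -> HIT, frames=[1,5,4] (faults so far: 3)
  step 5: ref 4 -> HIT, frames=[1,5,4] (faults so far: 3)
  step 6: ref 1 -> HIT, frames=[1,5,4] (faults so far: 3)
  step 7: ref 5 -> HIT, frames=[1,5,4] (faults so far: 3)
  step 8: ref 2 -> FAULT, evict 4, frames=[1,5,2] (faults so far: 4)
  step 9: ref 1 -> HIT, frames=[1,5,2] (faults so far: 4)
  step 10: ref 3 -> FAULT, evict 1, frames=[3,5,2] (faults so far: 5)
  step 11: ref 3 -> HIT, frames=[3,5,2] (faults so far: 5)
  step 12: ref 2 -> HIT, frames=[3,5,2] (faults so far: 5)
  Optimal total faults: 5

Answer: 6 5 5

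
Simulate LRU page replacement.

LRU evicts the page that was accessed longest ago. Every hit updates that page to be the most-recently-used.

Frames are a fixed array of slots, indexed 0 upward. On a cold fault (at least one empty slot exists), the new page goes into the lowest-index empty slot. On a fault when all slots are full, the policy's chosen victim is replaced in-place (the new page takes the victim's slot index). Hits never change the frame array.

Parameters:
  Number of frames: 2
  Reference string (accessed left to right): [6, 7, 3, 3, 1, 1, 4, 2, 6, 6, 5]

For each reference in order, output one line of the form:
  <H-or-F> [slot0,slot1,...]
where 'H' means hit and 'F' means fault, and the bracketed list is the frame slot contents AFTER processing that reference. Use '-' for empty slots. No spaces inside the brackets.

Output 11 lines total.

F [6,-]
F [6,7]
F [3,7]
H [3,7]
F [3,1]
H [3,1]
F [4,1]
F [4,2]
F [6,2]
H [6,2]
F [6,5]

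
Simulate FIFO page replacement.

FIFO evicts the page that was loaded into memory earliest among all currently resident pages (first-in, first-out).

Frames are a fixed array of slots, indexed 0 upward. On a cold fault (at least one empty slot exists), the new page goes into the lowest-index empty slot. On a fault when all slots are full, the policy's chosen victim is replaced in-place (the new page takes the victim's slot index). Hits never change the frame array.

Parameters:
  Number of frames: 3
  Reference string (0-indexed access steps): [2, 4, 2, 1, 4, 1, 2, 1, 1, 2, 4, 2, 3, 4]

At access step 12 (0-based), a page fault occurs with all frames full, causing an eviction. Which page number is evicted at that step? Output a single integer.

Answer: 2

Derivation:
Step 0: ref 2 -> FAULT, frames=[2,-,-]
Step 1: ref 4 -> FAULT, frames=[2,4,-]
Step 2: ref 2 -> HIT, frames=[2,4,-]
Step 3: ref 1 -> FAULT, frames=[2,4,1]
Step 4: ref 4 -> HIT, frames=[2,4,1]
Step 5: ref 1 -> HIT, frames=[2,4,1]
Step 6: ref 2 -> HIT, frames=[2,4,1]
Step 7: ref 1 -> HIT, frames=[2,4,1]
Step 8: ref 1 -> HIT, frames=[2,4,1]
Step 9: ref 2 -> HIT, frames=[2,4,1]
Step 10: ref 4 -> HIT, frames=[2,4,1]
Step 11: ref 2 -> HIT, frames=[2,4,1]
Step 12: ref 3 -> FAULT, evict 2, frames=[3,4,1]
At step 12: evicted page 2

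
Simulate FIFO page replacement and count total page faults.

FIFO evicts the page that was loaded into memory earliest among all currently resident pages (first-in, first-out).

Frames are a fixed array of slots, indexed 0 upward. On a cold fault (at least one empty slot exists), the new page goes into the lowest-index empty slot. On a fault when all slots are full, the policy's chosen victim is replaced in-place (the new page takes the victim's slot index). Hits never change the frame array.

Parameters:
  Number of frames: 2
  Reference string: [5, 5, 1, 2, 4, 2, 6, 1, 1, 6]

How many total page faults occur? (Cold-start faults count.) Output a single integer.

Step 0: ref 5 → FAULT, frames=[5,-]
Step 1: ref 5 → HIT, frames=[5,-]
Step 2: ref 1 → FAULT, frames=[5,1]
Step 3: ref 2 → FAULT (evict 5), frames=[2,1]
Step 4: ref 4 → FAULT (evict 1), frames=[2,4]
Step 5: ref 2 → HIT, frames=[2,4]
Step 6: ref 6 → FAULT (evict 2), frames=[6,4]
Step 7: ref 1 → FAULT (evict 4), frames=[6,1]
Step 8: ref 1 → HIT, frames=[6,1]
Step 9: ref 6 → HIT, frames=[6,1]
Total faults: 6

Answer: 6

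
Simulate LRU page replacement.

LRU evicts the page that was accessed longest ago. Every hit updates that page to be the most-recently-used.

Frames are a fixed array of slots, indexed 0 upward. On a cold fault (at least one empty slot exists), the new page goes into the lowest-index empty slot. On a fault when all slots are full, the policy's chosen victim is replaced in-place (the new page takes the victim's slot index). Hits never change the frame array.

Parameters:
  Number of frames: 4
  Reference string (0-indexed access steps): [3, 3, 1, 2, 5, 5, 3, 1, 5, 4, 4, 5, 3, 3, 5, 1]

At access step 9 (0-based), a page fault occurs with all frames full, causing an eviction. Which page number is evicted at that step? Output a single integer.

Step 0: ref 3 -> FAULT, frames=[3,-,-,-]
Step 1: ref 3 -> HIT, frames=[3,-,-,-]
Step 2: ref 1 -> FAULT, frames=[3,1,-,-]
Step 3: ref 2 -> FAULT, frames=[3,1,2,-]
Step 4: ref 5 -> FAULT, frames=[3,1,2,5]
Step 5: ref 5 -> HIT, frames=[3,1,2,5]
Step 6: ref 3 -> HIT, frames=[3,1,2,5]
Step 7: ref 1 -> HIT, frames=[3,1,2,5]
Step 8: ref 5 -> HIT, frames=[3,1,2,5]
Step 9: ref 4 -> FAULT, evict 2, frames=[3,1,4,5]
At step 9: evicted page 2

Answer: 2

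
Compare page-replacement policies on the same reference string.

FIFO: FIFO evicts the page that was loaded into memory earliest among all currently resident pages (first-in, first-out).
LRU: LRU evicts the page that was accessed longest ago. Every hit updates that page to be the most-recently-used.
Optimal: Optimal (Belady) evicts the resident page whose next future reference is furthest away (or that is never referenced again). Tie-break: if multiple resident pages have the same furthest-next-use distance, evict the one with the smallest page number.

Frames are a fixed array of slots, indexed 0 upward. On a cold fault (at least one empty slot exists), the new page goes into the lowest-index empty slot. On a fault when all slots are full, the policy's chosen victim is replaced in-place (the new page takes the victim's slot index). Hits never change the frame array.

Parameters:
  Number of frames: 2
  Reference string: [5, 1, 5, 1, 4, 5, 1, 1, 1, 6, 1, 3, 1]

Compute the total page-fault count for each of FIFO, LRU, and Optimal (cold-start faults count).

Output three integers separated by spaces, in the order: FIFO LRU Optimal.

Answer: 8 7 6

Derivation:
--- FIFO ---
  step 0: ref 5 -> FAULT, frames=[5,-] (faults so far: 1)
  step 1: ref 1 -> FAULT, frames=[5,1] (faults so far: 2)
  step 2: ref 5 -> HIT, frames=[5,1] (faults so far: 2)
  step 3: ref 1 -> HIT, frames=[5,1] (faults so far: 2)
  step 4: ref 4 -> FAULT, evict 5, frames=[4,1] (faults so far: 3)
  step 5: ref 5 -> FAULT, evict 1, frames=[4,5] (faults so far: 4)
  step 6: ref 1 -> FAULT, evict 4, frames=[1,5] (faults so far: 5)
  step 7: ref 1 -> HIT, frames=[1,5] (faults so far: 5)
  step 8: ref 1 -> HIT, frames=[1,5] (faults so far: 5)
  step 9: ref 6 -> FAULT, evict 5, frames=[1,6] (faults so far: 6)
  step 10: ref 1 -> HIT, frames=[1,6] (faults so far: 6)
  step 11: ref 3 -> FAULT, evict 1, frames=[3,6] (faults so far: 7)
  step 12: ref 1 -> FAULT, evict 6, frames=[3,1] (faults so far: 8)
  FIFO total faults: 8
--- LRU ---
  step 0: ref 5 -> FAULT, frames=[5,-] (faults so far: 1)
  step 1: ref 1 -> FAULT, frames=[5,1] (faults so far: 2)
  step 2: ref 5 -> HIT, frames=[5,1] (faults so far: 2)
  step 3: ref 1 -> HIT, frames=[5,1] (faults so far: 2)
  step 4: ref 4 -> FAULT, evict 5, frames=[4,1] (faults so far: 3)
  step 5: ref 5 -> FAULT, evict 1, frames=[4,5] (faults so far: 4)
  step 6: ref 1 -> FAULT, evict 4, frames=[1,5] (faults so far: 5)
  step 7: ref 1 -> HIT, frames=[1,5] (faults so far: 5)
  step 8: ref 1 -> HIT, frames=[1,5] (faults so far: 5)
  step 9: ref 6 -> FAULT, evict 5, frames=[1,6] (faults so far: 6)
  step 10: ref 1 -> HIT, frames=[1,6] (faults so far: 6)
  step 11: ref 3 -> FAULT, evict 6, frames=[1,3] (faults so far: 7)
  step 12: ref 1 -> HIT, frames=[1,3] (faults so far: 7)
  LRU total faults: 7
--- Optimal ---
  step 0: ref 5 -> FAULT, frames=[5,-] (faults so far: 1)
  step 1: ref 1 -> FAULT, frames=[5,1] (faults so far: 2)
  step 2: ref 5 -> HIT, frames=[5,1] (faults so far: 2)
  step 3: ref 1 -> HIT, frames=[5,1] (faults so far: 2)
  step 4: ref 4 -> FAULT, evict 1, frames=[5,4] (faults so far: 3)
  step 5: ref 5 -> HIT, frames=[5,4] (faults so far: 3)
  step 6: ref 1 -> FAULT, evict 4, frames=[5,1] (faults so far: 4)
  step 7: ref 1 -> HIT, frames=[5,1] (faults so far: 4)
  step 8: ref 1 -> HIT, frames=[5,1] (faults so far: 4)
  step 9: ref 6 -> FAULT, evict 5, frames=[6,1] (faults so far: 5)
  step 10: ref 1 -> HIT, frames=[6,1] (faults so far: 5)
  step 11: ref 3 -> FAULT, evict 6, frames=[3,1] (faults so far: 6)
  step 12: ref 1 -> HIT, frames=[3,1] (faults so far: 6)
  Optimal total faults: 6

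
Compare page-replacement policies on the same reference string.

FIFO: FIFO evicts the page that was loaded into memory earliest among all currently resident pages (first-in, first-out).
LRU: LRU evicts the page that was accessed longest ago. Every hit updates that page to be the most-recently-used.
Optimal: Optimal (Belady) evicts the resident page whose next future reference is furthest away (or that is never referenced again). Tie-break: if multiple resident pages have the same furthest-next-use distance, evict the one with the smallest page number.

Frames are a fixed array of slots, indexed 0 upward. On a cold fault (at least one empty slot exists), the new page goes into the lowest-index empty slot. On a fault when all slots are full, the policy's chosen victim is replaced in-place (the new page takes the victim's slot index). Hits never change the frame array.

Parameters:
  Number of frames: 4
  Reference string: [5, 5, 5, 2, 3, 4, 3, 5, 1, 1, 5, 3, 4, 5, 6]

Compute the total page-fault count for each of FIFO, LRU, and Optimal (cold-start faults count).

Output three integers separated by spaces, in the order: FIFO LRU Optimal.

--- FIFO ---
  step 0: ref 5 -> FAULT, frames=[5,-,-,-] (faults so far: 1)
  step 1: ref 5 -> HIT, frames=[5,-,-,-] (faults so far: 1)
  step 2: ref 5 -> HIT, frames=[5,-,-,-] (faults so far: 1)
  step 3: ref 2 -> FAULT, frames=[5,2,-,-] (faults so far: 2)
  step 4: ref 3 -> FAULT, frames=[5,2,3,-] (faults so far: 3)
  step 5: ref 4 -> FAULT, frames=[5,2,3,4] (faults so far: 4)
  step 6: ref 3 -> HIT, frames=[5,2,3,4] (faults so far: 4)
  step 7: ref 5 -> HIT, frames=[5,2,3,4] (faults so far: 4)
  step 8: ref 1 -> FAULT, evict 5, frames=[1,2,3,4] (faults so far: 5)
  step 9: ref 1 -> HIT, frames=[1,2,3,4] (faults so far: 5)
  step 10: ref 5 -> FAULT, evict 2, frames=[1,5,3,4] (faults so far: 6)
  step 11: ref 3 -> HIT, frames=[1,5,3,4] (faults so far: 6)
  step 12: ref 4 -> HIT, frames=[1,5,3,4] (faults so far: 6)
  step 13: ref 5 -> HIT, frames=[1,5,3,4] (faults so far: 6)
  step 14: ref 6 -> FAULT, evict 3, frames=[1,5,6,4] (faults so far: 7)
  FIFO total faults: 7
--- LRU ---
  step 0: ref 5 -> FAULT, frames=[5,-,-,-] (faults so far: 1)
  step 1: ref 5 -> HIT, frames=[5,-,-,-] (faults so far: 1)
  step 2: ref 5 -> HIT, frames=[5,-,-,-] (faults so far: 1)
  step 3: ref 2 -> FAULT, frames=[5,2,-,-] (faults so far: 2)
  step 4: ref 3 -> FAULT, frames=[5,2,3,-] (faults so far: 3)
  step 5: ref 4 -> FAULT, frames=[5,2,3,4] (faults so far: 4)
  step 6: ref 3 -> HIT, frames=[5,2,3,4] (faults so far: 4)
  step 7: ref 5 -> HIT, frames=[5,2,3,4] (faults so far: 4)
  step 8: ref 1 -> FAULT, evict 2, frames=[5,1,3,4] (faults so far: 5)
  step 9: ref 1 -> HIT, frames=[5,1,3,4] (faults so far: 5)
  step 10: ref 5 -> HIT, frames=[5,1,3,4] (faults so far: 5)
  step 11: ref 3 -> HIT, frames=[5,1,3,4] (faults so far: 5)
  step 12: ref 4 -> HIT, frames=[5,1,3,4] (faults so far: 5)
  step 13: ref 5 -> HIT, frames=[5,1,3,4] (faults so far: 5)
  step 14: ref 6 -> FAULT, evict 1, frames=[5,6,3,4] (faults so far: 6)
  LRU total faults: 6
--- Optimal ---
  step 0: ref 5 -> FAULT, frames=[5,-,-,-] (faults so far: 1)
  step 1: ref 5 -> HIT, frames=[5,-,-,-] (faults so far: 1)
  step 2: ref 5 -> HIT, frames=[5,-,-,-] (faults so far: 1)
  step 3: ref 2 -> FAULT, frames=[5,2,-,-] (faults so far: 2)
  step 4: ref 3 -> FAULT, frames=[5,2,3,-] (faults so far: 3)
  step 5: ref 4 -> FAULT, frames=[5,2,3,4] (faults so far: 4)
  step 6: ref 3 -> HIT, frames=[5,2,3,4] (faults so far: 4)
  step 7: ref 5 -> HIT, frames=[5,2,3,4] (faults so far: 4)
  step 8: ref 1 -> FAULT, evict 2, frames=[5,1,3,4] (faults so far: 5)
  step 9: ref 1 -> HIT, frames=[5,1,3,4] (faults so far: 5)
  step 10: ref 5 -> HIT, frames=[5,1,3,4] (faults so far: 5)
  step 11: ref 3 -> HIT, frames=[5,1,3,4] (faults so far: 5)
  step 12: ref 4 -> HIT, frames=[5,1,3,4] (faults so far: 5)
  step 13: ref 5 -> HIT, frames=[5,1,3,4] (faults so far: 5)
  step 14: ref 6 -> FAULT, evict 1, frames=[5,6,3,4] (faults so far: 6)
  Optimal total faults: 6

Answer: 7 6 6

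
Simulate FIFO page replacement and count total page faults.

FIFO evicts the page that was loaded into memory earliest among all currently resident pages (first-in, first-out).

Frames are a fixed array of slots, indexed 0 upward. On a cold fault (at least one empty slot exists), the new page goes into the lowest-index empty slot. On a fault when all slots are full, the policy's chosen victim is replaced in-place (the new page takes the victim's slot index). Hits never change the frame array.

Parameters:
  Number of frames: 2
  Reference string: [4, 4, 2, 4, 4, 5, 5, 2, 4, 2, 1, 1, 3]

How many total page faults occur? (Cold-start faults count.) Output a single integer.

Step 0: ref 4 → FAULT, frames=[4,-]
Step 1: ref 4 → HIT, frames=[4,-]
Step 2: ref 2 → FAULT, frames=[4,2]
Step 3: ref 4 → HIT, frames=[4,2]
Step 4: ref 4 → HIT, frames=[4,2]
Step 5: ref 5 → FAULT (evict 4), frames=[5,2]
Step 6: ref 5 → HIT, frames=[5,2]
Step 7: ref 2 → HIT, frames=[5,2]
Step 8: ref 4 → FAULT (evict 2), frames=[5,4]
Step 9: ref 2 → FAULT (evict 5), frames=[2,4]
Step 10: ref 1 → FAULT (evict 4), frames=[2,1]
Step 11: ref 1 → HIT, frames=[2,1]
Step 12: ref 3 → FAULT (evict 2), frames=[3,1]
Total faults: 7

Answer: 7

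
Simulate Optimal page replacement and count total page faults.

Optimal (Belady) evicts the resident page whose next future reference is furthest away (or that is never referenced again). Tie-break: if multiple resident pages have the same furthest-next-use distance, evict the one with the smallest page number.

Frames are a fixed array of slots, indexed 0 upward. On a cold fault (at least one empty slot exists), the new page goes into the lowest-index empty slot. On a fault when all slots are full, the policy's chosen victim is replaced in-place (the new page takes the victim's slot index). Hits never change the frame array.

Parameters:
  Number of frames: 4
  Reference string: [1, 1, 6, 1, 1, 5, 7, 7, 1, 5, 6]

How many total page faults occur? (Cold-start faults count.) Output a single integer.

Answer: 4

Derivation:
Step 0: ref 1 → FAULT, frames=[1,-,-,-]
Step 1: ref 1 → HIT, frames=[1,-,-,-]
Step 2: ref 6 → FAULT, frames=[1,6,-,-]
Step 3: ref 1 → HIT, frames=[1,6,-,-]
Step 4: ref 1 → HIT, frames=[1,6,-,-]
Step 5: ref 5 → FAULT, frames=[1,6,5,-]
Step 6: ref 7 → FAULT, frames=[1,6,5,7]
Step 7: ref 7 → HIT, frames=[1,6,5,7]
Step 8: ref 1 → HIT, frames=[1,6,5,7]
Step 9: ref 5 → HIT, frames=[1,6,5,7]
Step 10: ref 6 → HIT, frames=[1,6,5,7]
Total faults: 4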